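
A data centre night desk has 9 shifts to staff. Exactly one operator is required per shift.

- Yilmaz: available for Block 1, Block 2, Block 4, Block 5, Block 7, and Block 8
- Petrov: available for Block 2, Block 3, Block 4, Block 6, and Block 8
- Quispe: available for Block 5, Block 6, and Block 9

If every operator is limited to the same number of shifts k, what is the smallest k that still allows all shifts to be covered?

With 3 operators and 9 worker-slots to fill, someone must work at least ⌈9/3⌉ = 3 shifts, so k ≥ 3.
k = 3 works: Block 1→Yilmaz, Block 2→Yilmaz, Block 3→Petrov, Block 4→Petrov, Block 5→Quispe, Block 6→Quispe, Block 7→Yilmaz, Block 8→Petrov, Block 9→Quispe.
Loads: Yilmaz 3, Petrov 3, Quispe 3 — all ≤ 3.

3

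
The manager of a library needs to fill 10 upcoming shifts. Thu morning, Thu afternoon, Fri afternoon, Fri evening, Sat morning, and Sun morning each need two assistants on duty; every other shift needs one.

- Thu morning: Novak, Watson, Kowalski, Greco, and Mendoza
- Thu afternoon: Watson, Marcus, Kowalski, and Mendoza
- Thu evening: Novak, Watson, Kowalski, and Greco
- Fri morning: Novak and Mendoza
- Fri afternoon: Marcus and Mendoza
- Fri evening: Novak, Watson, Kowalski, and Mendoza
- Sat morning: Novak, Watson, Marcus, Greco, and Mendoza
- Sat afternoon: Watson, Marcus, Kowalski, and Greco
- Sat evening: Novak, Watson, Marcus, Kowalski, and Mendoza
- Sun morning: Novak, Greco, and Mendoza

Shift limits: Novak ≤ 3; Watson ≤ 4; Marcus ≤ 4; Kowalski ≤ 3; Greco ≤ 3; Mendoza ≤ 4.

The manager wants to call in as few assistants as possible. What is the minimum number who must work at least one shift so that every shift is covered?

5

16 slots to fill and no one can take more than 4, so at least ⌈16/4⌉ = 4 assistants are needed.
Any 4 assistants together have capacity at most 4+4+4+3 = 15 < 16 slots, so 4 can never suffice.
Novak, Watson, Marcus, Kowalski, and Mendoza alone can cover everything: Thu morning→Watson+Kowalski, Thu afternoon→Watson+Marcus, Thu evening→Novak, Fri morning→Novak, Fri afternoon→Marcus+Mendoza, Fri evening→Kowalski+Mendoza, Sat morning→Marcus+Mendoza, Sat afternoon→Watson, Sat evening→Watson, Sun morning→Novak+Mendoza.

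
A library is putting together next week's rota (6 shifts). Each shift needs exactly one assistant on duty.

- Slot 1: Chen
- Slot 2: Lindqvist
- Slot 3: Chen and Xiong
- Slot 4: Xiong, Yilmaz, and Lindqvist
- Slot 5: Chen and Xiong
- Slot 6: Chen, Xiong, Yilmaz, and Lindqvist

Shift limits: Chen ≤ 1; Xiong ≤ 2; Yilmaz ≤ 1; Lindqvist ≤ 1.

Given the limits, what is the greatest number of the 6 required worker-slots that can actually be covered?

Total capacity across all assistants is 1+2+1+1 = 5, and 6 slots are needed, so at most 5 can be filled.
An assignment achieving 5: Slot 1→Chen, Slot 2→Lindqvist, Slot 3→Xiong, Slot 4→Yilmaz, Slot 5→Xiong.
Loads: Chen 1/1, Xiong 2/2, Yilmaz 1/1, Lindqvist 1/1.

5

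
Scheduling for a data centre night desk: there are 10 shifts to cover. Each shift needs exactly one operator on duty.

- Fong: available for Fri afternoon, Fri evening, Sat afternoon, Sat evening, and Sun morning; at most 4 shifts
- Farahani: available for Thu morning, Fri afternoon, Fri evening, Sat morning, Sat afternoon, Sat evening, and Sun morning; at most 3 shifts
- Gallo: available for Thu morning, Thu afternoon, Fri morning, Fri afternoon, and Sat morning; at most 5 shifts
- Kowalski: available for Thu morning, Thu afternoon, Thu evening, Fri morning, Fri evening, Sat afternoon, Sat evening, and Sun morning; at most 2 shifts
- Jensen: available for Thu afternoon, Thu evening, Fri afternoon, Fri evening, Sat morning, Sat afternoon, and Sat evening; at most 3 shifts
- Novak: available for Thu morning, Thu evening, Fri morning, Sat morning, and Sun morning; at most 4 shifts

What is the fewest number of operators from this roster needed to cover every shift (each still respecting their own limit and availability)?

3

10 slots to fill and no one can take more than 5, so at least ⌈10/5⌉ = 2 operators are needed.
Any 2 operators together have capacity at most 5+4 = 9 < 10 slots, so 2 can never suffice.
Fong, Gallo, and Kowalski alone can cover everything: Thu morning→Gallo, Thu afternoon→Gallo, Thu evening→Kowalski, Fri morning→Gallo, Fri afternoon→Fong, Fri evening→Fong, Sat morning→Gallo, Sat afternoon→Fong, Sat evening→Fong, Sun morning→Kowalski.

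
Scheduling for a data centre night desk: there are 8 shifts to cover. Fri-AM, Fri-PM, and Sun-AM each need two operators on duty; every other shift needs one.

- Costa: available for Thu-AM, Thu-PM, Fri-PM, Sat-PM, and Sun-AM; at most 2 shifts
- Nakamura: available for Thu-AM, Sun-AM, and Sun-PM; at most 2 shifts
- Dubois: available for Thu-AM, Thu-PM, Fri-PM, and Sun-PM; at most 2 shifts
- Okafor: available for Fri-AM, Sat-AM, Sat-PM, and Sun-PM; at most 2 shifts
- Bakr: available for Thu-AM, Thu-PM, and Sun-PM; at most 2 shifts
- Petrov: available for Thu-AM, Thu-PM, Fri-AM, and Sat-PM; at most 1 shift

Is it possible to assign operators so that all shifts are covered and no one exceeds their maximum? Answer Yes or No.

Total capacity is 11 and 11 slots are needed, so capacity alone doesn't rule it out.
Shifts {Fri-AM, Fri-PM, Sat-AM, Sat-PM, Sun-AM} need 8 worker-slots in total, but the operators available for any of those shifts (Costa, Nakamura, Dubois, Okafor, and Petrov) can supply at most 7 among them. So no valid schedule exists.

No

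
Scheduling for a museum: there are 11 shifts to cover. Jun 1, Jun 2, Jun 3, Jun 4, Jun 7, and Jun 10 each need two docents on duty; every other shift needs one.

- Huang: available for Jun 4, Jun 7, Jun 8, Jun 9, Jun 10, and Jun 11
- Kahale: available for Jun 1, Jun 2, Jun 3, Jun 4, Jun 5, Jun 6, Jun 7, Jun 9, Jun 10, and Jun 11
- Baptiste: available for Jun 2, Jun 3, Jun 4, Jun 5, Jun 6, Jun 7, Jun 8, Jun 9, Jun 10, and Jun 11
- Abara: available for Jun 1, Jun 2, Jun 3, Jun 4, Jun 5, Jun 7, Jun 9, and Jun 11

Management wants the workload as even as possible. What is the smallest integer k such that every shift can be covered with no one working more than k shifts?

5

With 4 docents and 17 worker-slots to fill, someone must work at least ⌈17/4⌉ = 5 shifts, so k ≥ 5.
k = 5 works: Jun 1→Kahale+Abara, Jun 2→Kahale+Baptiste, Jun 3→Kahale+Baptiste, Jun 4→Huang+Baptiste, Jun 5→Kahale, Jun 6→Kahale, Jun 7→Baptiste+Abara, Jun 8→Huang, Jun 9→Huang, Jun 10→Huang+Baptiste, Jun 11→Huang.
Loads: Huang 5, Kahale 5, Baptiste 5, Abara 2 — all ≤ 5.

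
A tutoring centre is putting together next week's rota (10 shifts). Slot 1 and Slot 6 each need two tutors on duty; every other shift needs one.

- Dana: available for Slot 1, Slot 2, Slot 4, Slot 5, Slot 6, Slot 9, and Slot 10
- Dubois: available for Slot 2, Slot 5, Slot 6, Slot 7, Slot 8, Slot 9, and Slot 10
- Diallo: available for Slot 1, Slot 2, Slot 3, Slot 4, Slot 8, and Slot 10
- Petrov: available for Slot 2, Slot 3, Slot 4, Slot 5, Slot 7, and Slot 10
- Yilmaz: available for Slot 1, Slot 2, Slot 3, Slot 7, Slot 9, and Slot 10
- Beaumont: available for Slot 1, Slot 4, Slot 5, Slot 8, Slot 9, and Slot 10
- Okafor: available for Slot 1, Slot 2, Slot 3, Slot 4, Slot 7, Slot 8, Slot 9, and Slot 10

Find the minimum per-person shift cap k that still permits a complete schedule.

2

With 7 tutors and 12 worker-slots to fill, someone must work at least ⌈12/7⌉ = 2 shifts, so k ≥ 2.
k = 2 works: Slot 1→Beaumont+Okafor, Slot 2→Petrov, Slot 3→Diallo, Slot 4→Petrov, Slot 5→Dana, Slot 6→Dana+Dubois, Slot 7→Dubois, Slot 8→Diallo, Slot 9→Yilmaz, Slot 10→Yilmaz.
Loads: Dana 2, Dubois 2, Diallo 2, Petrov 2, Yilmaz 2, Beaumont 1, Okafor 1 — all ≤ 2.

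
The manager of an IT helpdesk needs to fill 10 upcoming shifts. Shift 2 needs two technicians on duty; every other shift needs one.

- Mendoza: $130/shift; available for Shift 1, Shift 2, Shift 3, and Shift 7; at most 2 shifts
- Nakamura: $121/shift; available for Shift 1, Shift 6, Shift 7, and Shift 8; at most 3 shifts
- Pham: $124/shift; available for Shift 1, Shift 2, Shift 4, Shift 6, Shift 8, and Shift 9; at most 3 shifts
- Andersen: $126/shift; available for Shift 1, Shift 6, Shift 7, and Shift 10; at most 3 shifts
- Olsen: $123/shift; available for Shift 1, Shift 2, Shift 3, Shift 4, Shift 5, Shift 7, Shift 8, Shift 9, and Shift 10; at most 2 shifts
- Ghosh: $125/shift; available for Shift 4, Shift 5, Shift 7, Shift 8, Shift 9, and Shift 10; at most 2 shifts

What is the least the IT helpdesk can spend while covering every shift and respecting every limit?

Picking the cheapest available technician for each shift independently would cost $1346, but that ignores the shift limits.
An optimal schedule: Shift 1→Nakamura, Shift 2→Olsen+Pham, Shift 3→Olsen, Shift 4→Pham, Shift 5→Ghosh, Shift 6→Nakamura, Shift 7→Andersen, Shift 8→Nakamura, Shift 9→Pham, Shift 10→Ghosh.
Total: 121 + 123 + 124 + 123 + 124 + 125 + 121 + 126 + 121 + 124 + 125 = $1357.

$1357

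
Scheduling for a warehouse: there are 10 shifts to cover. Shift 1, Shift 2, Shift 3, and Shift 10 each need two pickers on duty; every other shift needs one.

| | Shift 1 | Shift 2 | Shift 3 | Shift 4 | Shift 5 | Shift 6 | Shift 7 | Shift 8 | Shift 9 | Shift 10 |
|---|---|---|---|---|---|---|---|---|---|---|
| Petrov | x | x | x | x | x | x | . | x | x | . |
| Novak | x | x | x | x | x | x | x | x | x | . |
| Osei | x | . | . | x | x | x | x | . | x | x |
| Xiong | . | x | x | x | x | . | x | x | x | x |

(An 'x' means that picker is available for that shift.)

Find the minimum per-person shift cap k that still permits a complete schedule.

4

With 4 pickers and 14 worker-slots to fill, someone must work at least ⌈14/4⌉ = 4 shifts, so k ≥ 4.
k = 4 works: Shift 1→Petrov+Novak, Shift 2→Petrov+Novak, Shift 3→Petrov+Novak, Shift 4→Osei, Shift 5→Osei, Shift 6→Petrov, Shift 7→Novak, Shift 8→Xiong, Shift 9→Osei, Shift 10→Osei+Xiong.
Loads: Petrov 4, Novak 4, Osei 4, Xiong 2 — all ≤ 4.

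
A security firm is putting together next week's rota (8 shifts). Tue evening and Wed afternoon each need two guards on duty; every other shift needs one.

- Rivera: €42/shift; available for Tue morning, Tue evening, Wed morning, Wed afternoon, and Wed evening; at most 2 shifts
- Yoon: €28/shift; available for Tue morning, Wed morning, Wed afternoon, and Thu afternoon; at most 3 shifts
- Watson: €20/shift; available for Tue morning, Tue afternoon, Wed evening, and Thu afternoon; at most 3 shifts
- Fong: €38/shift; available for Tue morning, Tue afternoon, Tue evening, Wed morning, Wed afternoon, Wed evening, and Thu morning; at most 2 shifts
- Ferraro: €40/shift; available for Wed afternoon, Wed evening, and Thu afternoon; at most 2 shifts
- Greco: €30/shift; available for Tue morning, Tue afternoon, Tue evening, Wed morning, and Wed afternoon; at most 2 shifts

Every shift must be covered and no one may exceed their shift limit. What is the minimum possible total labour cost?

Thu morning can only be covered by Fong, so that assignment is forced.
Picking the cheapest available guard for each shift independently would cost €272, but that ignores the shift limits.
An optimal schedule: Tue morning→Yoon, Tue afternoon→Watson, Tue evening→Greco+Fong, Wed morning→Yoon, Wed afternoon→Yoon+Greco, Wed evening→Watson, Thu morning→Fong, Thu afternoon→Watson.
Total: 28 + 20 + 30 + 38 + 28 + 28 + 30 + 20 + 38 + 20 = €280.

€280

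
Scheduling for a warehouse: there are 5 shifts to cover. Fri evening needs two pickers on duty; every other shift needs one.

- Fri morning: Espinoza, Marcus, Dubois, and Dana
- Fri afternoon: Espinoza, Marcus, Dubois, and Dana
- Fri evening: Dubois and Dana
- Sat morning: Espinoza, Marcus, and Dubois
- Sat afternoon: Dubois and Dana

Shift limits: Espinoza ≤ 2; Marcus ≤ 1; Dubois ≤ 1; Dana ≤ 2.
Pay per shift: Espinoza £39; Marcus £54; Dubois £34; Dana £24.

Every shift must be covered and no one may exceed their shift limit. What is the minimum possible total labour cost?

Fri evening can only be covered by Dubois and Dana, so that assignment is forced.
Picking the cheapest available picker for each shift independently would cost £164, but that ignores the shift limits.
An optimal schedule: Fri morning→Espinoza, Fri afternoon→Marcus, Fri evening→Dubois+Dana, Sat morning→Espinoza, Sat afternoon→Dana.
Total: 39 + 54 + 34 + 24 + 39 + 24 = £214.

£214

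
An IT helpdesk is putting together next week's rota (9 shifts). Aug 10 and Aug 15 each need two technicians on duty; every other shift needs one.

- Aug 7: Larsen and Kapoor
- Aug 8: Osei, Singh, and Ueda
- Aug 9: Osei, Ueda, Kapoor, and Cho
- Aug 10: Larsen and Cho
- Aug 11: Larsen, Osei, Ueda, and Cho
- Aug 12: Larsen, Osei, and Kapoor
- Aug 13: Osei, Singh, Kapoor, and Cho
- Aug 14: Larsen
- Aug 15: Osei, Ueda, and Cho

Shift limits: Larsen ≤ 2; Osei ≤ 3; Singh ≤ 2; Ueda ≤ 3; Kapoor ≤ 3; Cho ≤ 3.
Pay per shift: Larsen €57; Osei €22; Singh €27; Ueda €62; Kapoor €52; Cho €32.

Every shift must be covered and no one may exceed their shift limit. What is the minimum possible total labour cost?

€382

Aug 10 can only be covered by Larsen and Cho, so that assignment is forced.
Aug 14 can only be covered by Larsen, so that assignment is forced.
Picking the cheapest available technician for each shift independently would cost €362, but that ignores the shift limits.
An optimal schedule: Aug 7→Kapoor, Aug 8→Singh, Aug 9→Osei, Aug 10→Cho+Larsen, Aug 11→Cho, Aug 12→Osei, Aug 13→Singh, Aug 14→Larsen, Aug 15→Osei+Cho.
Total: 52 + 27 + 22 + 32 + 57 + 32 + 22 + 27 + 57 + 22 + 32 = €382.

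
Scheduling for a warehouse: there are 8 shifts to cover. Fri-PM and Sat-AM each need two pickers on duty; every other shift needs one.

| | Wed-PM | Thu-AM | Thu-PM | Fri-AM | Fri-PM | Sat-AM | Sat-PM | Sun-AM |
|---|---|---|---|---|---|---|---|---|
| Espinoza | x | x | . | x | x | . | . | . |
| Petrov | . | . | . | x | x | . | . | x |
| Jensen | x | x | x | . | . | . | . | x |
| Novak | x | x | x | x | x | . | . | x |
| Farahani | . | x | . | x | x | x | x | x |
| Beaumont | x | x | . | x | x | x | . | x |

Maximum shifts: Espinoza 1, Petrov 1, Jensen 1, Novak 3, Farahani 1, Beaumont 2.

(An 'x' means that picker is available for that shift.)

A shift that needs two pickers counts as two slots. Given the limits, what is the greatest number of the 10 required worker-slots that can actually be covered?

Total capacity across all pickers is 1+1+1+3+1+2 = 9, and 10 slots are needed, so at most 9 can be filled.
An assignment achieving 9: Wed-PM→Espinoza, Thu-AM→Novak, Thu-PM→Jensen, Fri-AM→Petrov, Fri-PM→Novak+Beaumont, Sat-AM→Beaumont, Sat-PM→Farahani, Sun-AM→Novak.
Loads: Espinoza 1/1, Petrov 1/1, Jensen 1/1, Novak 3/3, Farahani 1/1, Beaumont 2/2.

9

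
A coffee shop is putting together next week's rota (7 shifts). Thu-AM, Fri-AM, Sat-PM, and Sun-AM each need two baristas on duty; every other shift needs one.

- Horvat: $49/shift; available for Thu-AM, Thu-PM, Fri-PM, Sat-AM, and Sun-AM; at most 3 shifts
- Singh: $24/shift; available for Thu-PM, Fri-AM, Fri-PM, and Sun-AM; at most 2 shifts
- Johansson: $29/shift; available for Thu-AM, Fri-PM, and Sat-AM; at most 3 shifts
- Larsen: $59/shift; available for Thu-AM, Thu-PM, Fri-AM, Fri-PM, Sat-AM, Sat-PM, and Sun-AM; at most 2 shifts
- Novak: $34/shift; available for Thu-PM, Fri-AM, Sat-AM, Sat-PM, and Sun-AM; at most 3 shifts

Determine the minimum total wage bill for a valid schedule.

Sat-PM can only be covered by Larsen and Novak, so that assignment is forced.
Picking the cheapest available barista for each shift independently would cost $364, but that ignores the shift limits.
An optimal schedule: Thu-AM→Johansson+Horvat, Thu-PM→Singh, Fri-AM→Singh+Novak, Fri-PM→Johansson, Sat-AM→Johansson, Sat-PM→Novak+Larsen, Sun-AM→Novak+Horvat.
Total: 29 + 49 + 24 + 24 + 34 + 29 + 29 + 34 + 59 + 34 + 49 = $394.

$394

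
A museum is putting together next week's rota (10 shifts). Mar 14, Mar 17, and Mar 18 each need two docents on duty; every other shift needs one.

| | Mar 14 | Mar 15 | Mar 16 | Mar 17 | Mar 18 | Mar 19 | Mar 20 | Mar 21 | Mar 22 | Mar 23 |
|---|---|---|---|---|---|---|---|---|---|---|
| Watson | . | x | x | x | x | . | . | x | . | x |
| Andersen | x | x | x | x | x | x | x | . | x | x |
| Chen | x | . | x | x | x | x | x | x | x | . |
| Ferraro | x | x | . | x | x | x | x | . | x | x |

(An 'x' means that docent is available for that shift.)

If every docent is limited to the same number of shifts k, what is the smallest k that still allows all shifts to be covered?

With 4 docents and 13 worker-slots to fill, someone must work at least ⌈13/4⌉ = 4 shifts, so k ≥ 4.
k = 4 works: Mar 14→Andersen+Chen, Mar 15→Watson, Mar 16→Watson, Mar 17→Chen+Ferraro, Mar 18→Chen+Ferraro, Mar 19→Andersen, Mar 20→Andersen, Mar 21→Watson, Mar 22→Andersen, Mar 23→Watson.
Loads: Watson 4, Andersen 4, Chen 3, Ferraro 2 — all ≤ 4.

4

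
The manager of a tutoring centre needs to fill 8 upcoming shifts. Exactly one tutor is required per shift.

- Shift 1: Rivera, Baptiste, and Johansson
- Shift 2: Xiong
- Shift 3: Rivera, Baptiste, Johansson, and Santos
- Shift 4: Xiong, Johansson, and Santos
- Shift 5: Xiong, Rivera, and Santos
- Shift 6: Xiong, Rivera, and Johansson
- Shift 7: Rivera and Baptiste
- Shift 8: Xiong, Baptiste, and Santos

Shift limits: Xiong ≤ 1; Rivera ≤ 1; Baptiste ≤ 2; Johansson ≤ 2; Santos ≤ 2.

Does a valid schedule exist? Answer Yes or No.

Yes

Shift 2 can only be covered by Xiong, so that assignment is forced.
One valid schedule: Shift 1→Baptiste, Shift 2→Xiong, Shift 3→Santos, Shift 4→Johansson, Shift 5→Santos, Shift 6→Johansson, Shift 7→Rivera, Shift 8→Baptiste.
Loads: Xiong 1/1, Rivera 1/1, Baptiste 2/2, Johansson 2/2, Santos 2/2 — all within limits.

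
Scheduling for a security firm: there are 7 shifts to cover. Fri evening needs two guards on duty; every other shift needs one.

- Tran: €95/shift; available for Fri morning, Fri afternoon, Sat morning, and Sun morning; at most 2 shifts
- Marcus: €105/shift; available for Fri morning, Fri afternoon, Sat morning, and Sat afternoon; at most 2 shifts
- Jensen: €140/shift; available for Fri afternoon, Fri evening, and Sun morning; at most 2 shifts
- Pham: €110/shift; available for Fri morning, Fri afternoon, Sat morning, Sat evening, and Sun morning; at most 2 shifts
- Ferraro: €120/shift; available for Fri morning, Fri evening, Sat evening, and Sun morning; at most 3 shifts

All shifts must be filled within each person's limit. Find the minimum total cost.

Fri evening can only be covered by Jensen and Ferraro, so that assignment is forced.
Sat afternoon can only be covered by Marcus, so that assignment is forced.
Picking the cheapest available guard for each shift independently would cost €855, but that ignores the shift limits.
An optimal schedule: Fri morning→Tran, Fri afternoon→Marcus, Fri evening→Ferraro+Jensen, Sat morning→Tran, Sat afternoon→Marcus, Sat evening→Pham, Sun morning→Pham.
Total: 95 + 105 + 120 + 140 + 95 + 105 + 110 + 110 = €880.

€880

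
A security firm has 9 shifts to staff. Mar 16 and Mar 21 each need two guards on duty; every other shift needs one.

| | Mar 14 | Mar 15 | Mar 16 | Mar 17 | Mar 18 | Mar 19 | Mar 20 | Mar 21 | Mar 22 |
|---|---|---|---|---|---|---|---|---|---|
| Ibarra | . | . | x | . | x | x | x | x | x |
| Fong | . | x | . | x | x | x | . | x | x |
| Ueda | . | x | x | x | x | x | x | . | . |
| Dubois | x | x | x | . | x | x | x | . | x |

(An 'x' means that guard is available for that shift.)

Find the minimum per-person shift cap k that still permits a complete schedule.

3

With 4 guards and 11 worker-slots to fill, someone must work at least ⌈11/4⌉ = 3 shifts, so k ≥ 3.
k = 3 works: Mar 14→Dubois, Mar 15→Fong, Mar 16→Ibarra+Ueda, Mar 17→Fong, Mar 18→Ueda, Mar 19→Ueda, Mar 20→Ibarra, Mar 21→Ibarra+Fong, Mar 22→Dubois.
Loads: Ibarra 3, Fong 3, Ueda 3, Dubois 2 — all ≤ 3.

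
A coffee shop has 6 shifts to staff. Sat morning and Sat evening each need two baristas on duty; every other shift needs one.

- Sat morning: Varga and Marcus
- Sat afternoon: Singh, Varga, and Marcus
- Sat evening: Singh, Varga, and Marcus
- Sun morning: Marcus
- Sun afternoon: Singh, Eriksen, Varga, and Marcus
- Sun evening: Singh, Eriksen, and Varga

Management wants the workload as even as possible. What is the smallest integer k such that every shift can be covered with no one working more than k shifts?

2

With 4 baristas and 8 worker-slots to fill, someone must work at least ⌈8/4⌉ = 2 shifts, so k ≥ 2.
k = 2 works: Sat morning→Varga+Marcus, Sat afternoon→Singh, Sat evening→Singh+Varga, Sun morning→Marcus, Sun afternoon→Eriksen, Sun evening→Eriksen.
Loads: Singh 2, Eriksen 2, Varga 2, Marcus 2 — all ≤ 2.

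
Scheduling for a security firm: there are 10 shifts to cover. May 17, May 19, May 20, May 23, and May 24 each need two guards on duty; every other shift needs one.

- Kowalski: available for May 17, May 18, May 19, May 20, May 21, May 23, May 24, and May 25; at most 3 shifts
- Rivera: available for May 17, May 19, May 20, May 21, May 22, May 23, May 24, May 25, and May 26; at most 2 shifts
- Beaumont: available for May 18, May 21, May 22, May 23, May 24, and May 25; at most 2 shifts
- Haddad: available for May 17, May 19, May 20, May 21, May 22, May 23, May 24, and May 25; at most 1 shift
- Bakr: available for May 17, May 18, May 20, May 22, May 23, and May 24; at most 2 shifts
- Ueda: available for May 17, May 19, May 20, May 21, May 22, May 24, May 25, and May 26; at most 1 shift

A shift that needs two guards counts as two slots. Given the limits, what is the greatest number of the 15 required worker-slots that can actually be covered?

11

Total capacity across all guards is 3+2+2+1+2+1 = 11, and 15 slots are needed, so at most 11 can be filled.
An assignment achieving 11: May 17→Kowalski+Haddad, May 18→Kowalski, May 19→Kowalski+Rivera, May 20→Bakr+Ueda, May 21→Beaumont, May 22→Beaumont, May 23→Bakr, May 26→Rivera.
Loads: Kowalski 3/3, Rivera 2/2, Beaumont 2/2, Haddad 1/1, Bakr 2/2, Ueda 1/1.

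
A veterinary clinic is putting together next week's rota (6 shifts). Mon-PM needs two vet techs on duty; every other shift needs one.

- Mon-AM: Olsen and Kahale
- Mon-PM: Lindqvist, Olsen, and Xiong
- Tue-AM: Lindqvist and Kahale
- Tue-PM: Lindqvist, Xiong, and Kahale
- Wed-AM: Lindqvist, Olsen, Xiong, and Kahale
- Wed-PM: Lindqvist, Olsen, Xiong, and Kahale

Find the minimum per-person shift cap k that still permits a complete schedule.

2

With 4 vet techs and 7 worker-slots to fill, someone must work at least ⌈7/4⌉ = 2 shifts, so k ≥ 2.
k = 2 works: Mon-AM→Olsen, Mon-PM→Lindqvist+Olsen, Tue-AM→Lindqvist, Tue-PM→Xiong, Wed-AM→Xiong, Wed-PM→Kahale.
Loads: Lindqvist 2, Olsen 2, Xiong 2, Kahale 1 — all ≤ 2.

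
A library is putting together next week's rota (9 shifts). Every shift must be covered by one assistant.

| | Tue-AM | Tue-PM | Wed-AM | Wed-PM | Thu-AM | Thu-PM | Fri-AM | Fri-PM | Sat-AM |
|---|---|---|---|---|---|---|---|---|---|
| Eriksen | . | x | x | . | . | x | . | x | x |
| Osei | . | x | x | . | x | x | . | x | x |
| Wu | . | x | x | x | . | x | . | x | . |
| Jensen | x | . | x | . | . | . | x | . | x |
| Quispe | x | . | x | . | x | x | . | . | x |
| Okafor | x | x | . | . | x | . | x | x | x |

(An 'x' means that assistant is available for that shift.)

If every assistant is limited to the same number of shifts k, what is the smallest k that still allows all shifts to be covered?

With 6 assistants and 9 worker-slots to fill, someone must work at least ⌈9/6⌉ = 2 shifts, so k ≥ 2.
k = 2 works: Tue-AM→Jensen, Tue-PM→Eriksen, Wed-AM→Wu, Wed-PM→Wu, Thu-AM→Osei, Thu-PM→Eriksen, Fri-AM→Jensen, Fri-PM→Osei, Sat-AM→Quispe.
Loads: Eriksen 2, Osei 2, Wu 2, Jensen 2, Quispe 1, Okafor 0 — all ≤ 2.

2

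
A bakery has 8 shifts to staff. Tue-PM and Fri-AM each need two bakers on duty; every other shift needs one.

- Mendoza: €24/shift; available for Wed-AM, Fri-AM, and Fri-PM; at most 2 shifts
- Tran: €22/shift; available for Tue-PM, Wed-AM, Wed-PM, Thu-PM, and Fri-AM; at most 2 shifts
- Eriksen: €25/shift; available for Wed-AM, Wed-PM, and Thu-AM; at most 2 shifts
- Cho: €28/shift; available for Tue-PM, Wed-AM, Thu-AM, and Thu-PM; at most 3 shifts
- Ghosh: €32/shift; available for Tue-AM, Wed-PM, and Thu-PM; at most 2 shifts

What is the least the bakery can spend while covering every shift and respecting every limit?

Tue-AM can only be covered by Ghosh, so that assignment is forced.
Tue-PM can only be covered by Tran and Cho, so that assignment is forced.
Fri-AM can only be covered by Mendoza and Tran, so that assignment is forced.
Picking the cheapest available baker for each shift independently would cost €243, but that ignores the shift limits.
An optimal schedule: Tue-AM→Ghosh, Tue-PM→Tran+Cho, Wed-AM→Cho, Wed-PM→Eriksen, Thu-AM→Eriksen, Thu-PM→Cho, Fri-AM→Mendoza+Tran, Fri-PM→Mendoza.
Total: 32 + 22 + 28 + 28 + 25 + 25 + 28 + 24 + 22 + 24 = €258.

€258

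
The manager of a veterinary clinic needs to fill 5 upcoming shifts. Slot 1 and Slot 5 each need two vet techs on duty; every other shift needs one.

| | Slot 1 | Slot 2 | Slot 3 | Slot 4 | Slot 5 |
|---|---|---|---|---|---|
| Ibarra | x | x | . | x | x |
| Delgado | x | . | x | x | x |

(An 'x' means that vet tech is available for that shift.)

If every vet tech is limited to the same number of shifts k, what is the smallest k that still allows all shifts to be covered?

With 2 vet techs and 7 worker-slots to fill, someone must work at least ⌈7/2⌉ = 4 shifts, so k ≥ 4.
k = 4 works: Slot 1→Ibarra+Delgado, Slot 2→Ibarra, Slot 3→Delgado, Slot 4→Ibarra, Slot 5→Ibarra+Delgado.
Loads: Ibarra 4, Delgado 3 — all ≤ 4.

4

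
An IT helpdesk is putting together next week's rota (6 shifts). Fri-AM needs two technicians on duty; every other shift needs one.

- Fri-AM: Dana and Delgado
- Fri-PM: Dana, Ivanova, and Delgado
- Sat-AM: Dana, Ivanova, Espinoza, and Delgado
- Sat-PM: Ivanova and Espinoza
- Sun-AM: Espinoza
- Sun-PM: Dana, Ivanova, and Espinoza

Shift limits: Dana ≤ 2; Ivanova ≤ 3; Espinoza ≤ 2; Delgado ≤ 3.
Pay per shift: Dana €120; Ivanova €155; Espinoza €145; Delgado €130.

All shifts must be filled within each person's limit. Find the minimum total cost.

Fri-AM can only be covered by Dana and Delgado, so that assignment is forced.
Sun-AM can only be covered by Espinoza, so that assignment is forced.
Picking the cheapest available technician for each shift independently would cost €900, but that ignores the shift limits.
An optimal schedule: Fri-AM→Dana+Delgado, Fri-PM→Delgado, Sat-AM→Delgado, Sat-PM→Espinoza, Sun-AM→Espinoza, Sun-PM→Dana.
Total: 120 + 130 + 130 + 130 + 145 + 145 + 120 = €920.

€920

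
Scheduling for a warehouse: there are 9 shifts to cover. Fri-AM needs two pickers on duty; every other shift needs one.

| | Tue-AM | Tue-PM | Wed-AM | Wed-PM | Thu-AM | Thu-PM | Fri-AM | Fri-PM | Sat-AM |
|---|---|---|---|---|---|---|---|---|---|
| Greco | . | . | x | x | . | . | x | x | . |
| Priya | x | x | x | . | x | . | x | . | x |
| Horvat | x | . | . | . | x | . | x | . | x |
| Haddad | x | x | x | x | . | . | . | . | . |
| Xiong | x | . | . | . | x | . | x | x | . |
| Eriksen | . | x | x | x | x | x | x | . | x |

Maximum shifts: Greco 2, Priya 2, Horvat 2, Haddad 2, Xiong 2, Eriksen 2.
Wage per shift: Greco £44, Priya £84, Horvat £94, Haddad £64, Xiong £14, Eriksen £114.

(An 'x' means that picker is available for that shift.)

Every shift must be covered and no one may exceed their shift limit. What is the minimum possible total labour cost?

£620

Thu-PM can only be covered by Eriksen, so that assignment is forced.
Picking the cheapest available picker for each shift independently would cost £450, but that ignores the shift limits.
An optimal schedule: Tue-AM→Xiong, Tue-PM→Haddad, Wed-AM→Haddad, Wed-PM→Greco, Thu-AM→Priya, Thu-PM→Eriksen, Fri-AM→Greco+Horvat, Fri-PM→Xiong, Sat-AM→Priya.
Total: 14 + 64 + 64 + 44 + 84 + 114 + 44 + 94 + 14 + 84 = £620.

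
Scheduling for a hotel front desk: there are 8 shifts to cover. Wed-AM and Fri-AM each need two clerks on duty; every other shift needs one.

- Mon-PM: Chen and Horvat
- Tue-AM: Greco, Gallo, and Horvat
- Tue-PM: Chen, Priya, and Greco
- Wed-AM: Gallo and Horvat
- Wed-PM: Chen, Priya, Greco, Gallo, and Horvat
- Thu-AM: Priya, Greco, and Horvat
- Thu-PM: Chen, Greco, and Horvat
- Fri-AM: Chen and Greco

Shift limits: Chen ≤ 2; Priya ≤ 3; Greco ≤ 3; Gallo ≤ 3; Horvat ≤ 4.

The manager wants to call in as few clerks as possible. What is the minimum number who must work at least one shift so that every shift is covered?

10 slots to fill and no one can take more than 4, so at least ⌈10/4⌉ = 3 clerks are needed.
Shifts {Wed-AM, Fri-AM} need 4 slots, but among the clerks available for them (Chen, Greco, Gallo, and Horvat) any 3 together supply at most 3. So 3 clerks are not enough.
Chen, Greco, Gallo, and Horvat alone can cover everything: Mon-PM→Chen, Tue-AM→Gallo, Tue-PM→Greco, Wed-AM→Gallo+Horvat, Wed-PM→Gallo, Thu-AM→Greco, Thu-PM→Horvat, Fri-AM→Chen+Greco.

4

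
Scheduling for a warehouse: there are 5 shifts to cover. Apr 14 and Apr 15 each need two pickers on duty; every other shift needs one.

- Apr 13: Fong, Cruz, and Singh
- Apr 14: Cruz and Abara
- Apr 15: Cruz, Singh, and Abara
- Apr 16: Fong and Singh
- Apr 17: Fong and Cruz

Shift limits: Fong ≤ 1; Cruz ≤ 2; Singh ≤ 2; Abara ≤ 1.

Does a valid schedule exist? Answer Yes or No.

Shifts {Apr 13, Apr 14, Apr 15, Apr 16, Apr 17} need 7 worker-slots in total, but the pickers available for any of those shifts (Fong, Cruz, Singh, and Abara) can supply at most 6 among them. So no valid schedule exists.

No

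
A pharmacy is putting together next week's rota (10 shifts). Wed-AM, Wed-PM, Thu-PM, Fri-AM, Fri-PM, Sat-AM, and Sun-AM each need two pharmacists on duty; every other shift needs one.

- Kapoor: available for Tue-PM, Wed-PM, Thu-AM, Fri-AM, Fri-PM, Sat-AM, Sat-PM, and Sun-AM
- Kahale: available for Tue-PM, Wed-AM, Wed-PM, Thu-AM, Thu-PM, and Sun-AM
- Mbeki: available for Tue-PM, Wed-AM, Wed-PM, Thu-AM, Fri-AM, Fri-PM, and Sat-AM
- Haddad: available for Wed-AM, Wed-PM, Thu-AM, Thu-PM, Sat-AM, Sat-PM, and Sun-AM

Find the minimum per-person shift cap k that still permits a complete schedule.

With 4 pharmacists and 17 worker-slots to fill, someone must work at least ⌈17/4⌉ = 5 shifts, so k ≥ 5.
k = 5 works: Tue-PM→Kapoor, Wed-AM→Kahale+Mbeki, Wed-PM→Kahale+Mbeki, Thu-AM→Kahale, Thu-PM→Kahale+Haddad, Fri-AM→Kapoor+Mbeki, Fri-PM→Kapoor+Mbeki, Sat-AM→Kapoor+Mbeki, Sat-PM→Kapoor, Sun-AM→Kahale+Haddad.
Loads: Kapoor 5, Kahale 5, Mbeki 5, Haddad 2 — all ≤ 5.

5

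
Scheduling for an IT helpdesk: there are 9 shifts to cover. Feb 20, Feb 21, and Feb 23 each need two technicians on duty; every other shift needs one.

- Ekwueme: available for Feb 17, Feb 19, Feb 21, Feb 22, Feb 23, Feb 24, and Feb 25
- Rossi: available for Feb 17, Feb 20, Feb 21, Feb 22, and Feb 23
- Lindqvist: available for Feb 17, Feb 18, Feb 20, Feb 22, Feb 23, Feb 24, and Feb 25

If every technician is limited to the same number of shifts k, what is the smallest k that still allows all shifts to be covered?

4

With 3 technicians and 12 worker-slots to fill, someone must work at least ⌈12/3⌉ = 4 shifts, so k ≥ 4.
k = 4 works: Feb 17→Rossi, Feb 18→Lindqvist, Feb 19→Ekwueme, Feb 20→Rossi+Lindqvist, Feb 21→Ekwueme+Rossi, Feb 22→Lindqvist, Feb 23→Rossi+Lindqvist, Feb 24→Ekwueme, Feb 25→Ekwueme.
Loads: Ekwueme 4, Rossi 4, Lindqvist 4 — all ≤ 4.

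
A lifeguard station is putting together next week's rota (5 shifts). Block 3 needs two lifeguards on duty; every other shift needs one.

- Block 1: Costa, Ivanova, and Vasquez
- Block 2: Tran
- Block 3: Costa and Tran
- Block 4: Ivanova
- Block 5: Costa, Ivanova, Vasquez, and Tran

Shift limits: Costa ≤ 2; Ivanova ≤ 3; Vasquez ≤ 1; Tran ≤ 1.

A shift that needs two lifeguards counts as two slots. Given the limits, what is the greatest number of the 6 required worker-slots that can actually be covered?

Total capacity across all lifeguards is 2+3+1+1 = 7, and 6 slots are needed, so at most 6 can be filled.
Shifts {Block 2, Block 3} need 3 slots but only Costa and Tran are available for them, supplying at most 2 — so at least 1 slot must go unfilled.
An assignment achieving 5: Block 1→Costa, Block 2→Tran, Block 3→Costa, Block 4→Ivanova, Block 5→Ivanova.
Loads: Costa 2/2, Ivanova 2/3, Vasquez 0/1, Tran 1/1.

5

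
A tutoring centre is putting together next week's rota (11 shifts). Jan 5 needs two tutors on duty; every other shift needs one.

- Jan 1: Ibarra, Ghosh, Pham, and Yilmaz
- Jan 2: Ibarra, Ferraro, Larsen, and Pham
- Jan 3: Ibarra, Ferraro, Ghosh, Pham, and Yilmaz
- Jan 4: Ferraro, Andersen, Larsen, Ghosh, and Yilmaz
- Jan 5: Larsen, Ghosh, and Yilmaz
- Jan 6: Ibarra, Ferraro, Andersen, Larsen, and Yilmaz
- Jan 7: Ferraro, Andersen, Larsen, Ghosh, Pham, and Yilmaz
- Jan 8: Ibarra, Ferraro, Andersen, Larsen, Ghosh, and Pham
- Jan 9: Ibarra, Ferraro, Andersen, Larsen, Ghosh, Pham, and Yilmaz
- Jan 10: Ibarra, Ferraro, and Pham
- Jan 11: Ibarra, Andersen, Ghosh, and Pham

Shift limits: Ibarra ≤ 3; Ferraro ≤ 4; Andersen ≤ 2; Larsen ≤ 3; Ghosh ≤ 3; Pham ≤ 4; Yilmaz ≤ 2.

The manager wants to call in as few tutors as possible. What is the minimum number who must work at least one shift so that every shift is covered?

12 slots to fill and no one can take more than 4, so at least ⌈12/4⌉ = 3 tutors are needed.
Any 3 tutors together have capacity at most 4+4+3 = 11 < 12 slots, so 3 can never suffice.
Ibarra, Ferraro, Larsen, and Ghosh alone can cover everything: Jan 1→Ibarra, Jan 2→Ferraro, Jan 3→Ferraro, Jan 4→Ferraro, Jan 5→Larsen+Ghosh, Jan 6→Ferraro, Jan 7→Larsen, Jan 8→Larsen, Jan 9→Ghosh, Jan 10→Ibarra, Jan 11→Ibarra.

4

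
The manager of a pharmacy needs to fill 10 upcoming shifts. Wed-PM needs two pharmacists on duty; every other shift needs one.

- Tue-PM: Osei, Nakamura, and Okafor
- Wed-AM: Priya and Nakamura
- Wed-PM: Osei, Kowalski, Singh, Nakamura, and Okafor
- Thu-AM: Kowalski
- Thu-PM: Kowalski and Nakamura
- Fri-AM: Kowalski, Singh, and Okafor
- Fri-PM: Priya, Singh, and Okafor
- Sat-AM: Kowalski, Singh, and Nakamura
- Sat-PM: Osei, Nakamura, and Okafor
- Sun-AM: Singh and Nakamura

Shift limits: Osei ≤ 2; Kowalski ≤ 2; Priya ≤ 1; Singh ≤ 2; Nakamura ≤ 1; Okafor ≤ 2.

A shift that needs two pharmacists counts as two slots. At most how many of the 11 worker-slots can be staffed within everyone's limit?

Total capacity across all pharmacists is 2+2+1+2+1+2 = 10, and 11 slots are needed, so at most 10 can be filled.
An assignment achieving 10: Tue-PM→Osei, Wed-AM→Priya, Wed-PM→Okafor, Thu-AM→Kowalski, Thu-PM→Kowalski, Fri-AM→Singh, Fri-PM→Okafor, Sat-AM→Nakamura, Sat-PM→Osei, Sun-AM→Singh.
Loads: Osei 2/2, Kowalski 2/2, Priya 1/1, Singh 2/2, Nakamura 1/1, Okafor 2/2.

10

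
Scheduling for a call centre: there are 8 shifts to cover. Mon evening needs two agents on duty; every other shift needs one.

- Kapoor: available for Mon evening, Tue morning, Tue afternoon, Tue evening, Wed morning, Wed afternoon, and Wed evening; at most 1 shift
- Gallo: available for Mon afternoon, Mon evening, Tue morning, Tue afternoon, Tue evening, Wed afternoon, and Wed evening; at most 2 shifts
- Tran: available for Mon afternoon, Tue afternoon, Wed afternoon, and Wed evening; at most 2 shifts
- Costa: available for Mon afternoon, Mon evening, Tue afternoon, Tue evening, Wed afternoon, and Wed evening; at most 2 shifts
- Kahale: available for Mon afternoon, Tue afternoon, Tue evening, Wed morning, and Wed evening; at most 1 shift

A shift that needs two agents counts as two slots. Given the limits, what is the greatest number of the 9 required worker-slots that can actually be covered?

Total capacity across all agents is 1+2+2+2+1 = 8, and 9 slots are needed, so at most 8 can be filled.
An assignment achieving 8: Mon afternoon→Gallo, Mon evening→Gallo+Costa, Tue morning→Kapoor, Tue afternoon→Tran, Tue evening→Costa, Wed morning→Kahale, Wed afternoon→Tran.
Loads: Kapoor 1/1, Gallo 2/2, Tran 2/2, Costa 2/2, Kahale 1/1.

8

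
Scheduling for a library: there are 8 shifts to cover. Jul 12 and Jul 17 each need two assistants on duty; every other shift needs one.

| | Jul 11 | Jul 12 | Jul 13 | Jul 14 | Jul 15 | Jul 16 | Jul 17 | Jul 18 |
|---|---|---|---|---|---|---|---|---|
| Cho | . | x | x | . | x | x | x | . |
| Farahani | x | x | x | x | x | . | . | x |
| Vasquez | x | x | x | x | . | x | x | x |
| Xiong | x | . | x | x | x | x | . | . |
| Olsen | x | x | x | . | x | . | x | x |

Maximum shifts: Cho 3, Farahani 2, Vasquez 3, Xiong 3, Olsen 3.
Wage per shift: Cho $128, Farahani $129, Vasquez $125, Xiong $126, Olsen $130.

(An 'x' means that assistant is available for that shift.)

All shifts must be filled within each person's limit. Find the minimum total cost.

$1266

Picking the cheapest available assistant for each shift independently would cost $1257, but that ignores the shift limits.
An optimal schedule: Jul 11→Xiong, Jul 12→Cho+Farahani, Jul 13→Cho, Jul 14→Vasquez, Jul 15→Xiong, Jul 16→Xiong, Jul 17→Vasquez+Cho, Jul 18→Vasquez.
Total: 126 + 128 + 129 + 128 + 125 + 126 + 126 + 125 + 128 + 125 = $1266.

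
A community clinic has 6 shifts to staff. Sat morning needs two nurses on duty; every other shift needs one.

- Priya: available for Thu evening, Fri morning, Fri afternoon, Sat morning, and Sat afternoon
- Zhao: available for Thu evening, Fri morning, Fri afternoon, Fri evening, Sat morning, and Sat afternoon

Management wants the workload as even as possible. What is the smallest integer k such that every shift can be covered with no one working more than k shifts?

With 2 nurses and 7 worker-slots to fill, someone must work at least ⌈7/2⌉ = 4 shifts, so k ≥ 4.
k = 4 works: Thu evening→Priya, Fri morning→Priya, Fri afternoon→Priya, Fri evening→Zhao, Sat morning→Priya+Zhao, Sat afternoon→Zhao.
Loads: Priya 4, Zhao 3 — all ≤ 4.

4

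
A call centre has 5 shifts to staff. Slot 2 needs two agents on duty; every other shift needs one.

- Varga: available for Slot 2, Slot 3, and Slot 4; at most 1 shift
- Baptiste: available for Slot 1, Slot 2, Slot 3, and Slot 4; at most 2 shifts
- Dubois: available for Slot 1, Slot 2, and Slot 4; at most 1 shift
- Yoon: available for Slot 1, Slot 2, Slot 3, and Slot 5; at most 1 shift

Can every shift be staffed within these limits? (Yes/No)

Shifts {Slot 1, Slot 2, Slot 3, Slot 4, Slot 5} need 6 worker-slots in total, but the agents available for any of those shifts (Varga, Baptiste, Dubois, and Yoon) can supply at most 5 among them. So no valid schedule exists.

No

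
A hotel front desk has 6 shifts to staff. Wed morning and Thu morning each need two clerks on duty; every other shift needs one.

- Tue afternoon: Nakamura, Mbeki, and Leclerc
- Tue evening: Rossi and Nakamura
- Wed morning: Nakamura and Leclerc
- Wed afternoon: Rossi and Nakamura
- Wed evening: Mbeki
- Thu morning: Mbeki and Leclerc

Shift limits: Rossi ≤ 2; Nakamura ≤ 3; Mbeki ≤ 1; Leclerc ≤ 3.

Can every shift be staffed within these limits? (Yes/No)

Total capacity is 9 and 8 slots are needed, so capacity alone doesn't rule it out.
Shifts {Wed evening, Thu morning} need 3 worker-slots in total, but the clerks available for any of those shifts (Mbeki and Leclerc) can supply at most 2 among them. So no valid schedule exists.

No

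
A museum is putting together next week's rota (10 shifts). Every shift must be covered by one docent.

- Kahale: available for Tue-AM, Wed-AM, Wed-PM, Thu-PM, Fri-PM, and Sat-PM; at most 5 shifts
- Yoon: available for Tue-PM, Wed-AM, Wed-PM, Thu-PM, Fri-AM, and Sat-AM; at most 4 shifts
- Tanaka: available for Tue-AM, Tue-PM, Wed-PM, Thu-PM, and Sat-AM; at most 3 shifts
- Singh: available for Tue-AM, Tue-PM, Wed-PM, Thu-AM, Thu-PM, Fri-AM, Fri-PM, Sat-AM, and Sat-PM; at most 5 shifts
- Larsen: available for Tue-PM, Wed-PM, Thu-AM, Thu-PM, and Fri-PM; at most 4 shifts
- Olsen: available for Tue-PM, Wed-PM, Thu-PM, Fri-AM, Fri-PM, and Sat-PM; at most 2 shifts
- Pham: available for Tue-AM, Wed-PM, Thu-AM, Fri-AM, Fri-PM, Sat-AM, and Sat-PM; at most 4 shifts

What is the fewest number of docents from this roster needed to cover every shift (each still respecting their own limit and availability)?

2

10 slots to fill and no one can take more than 5, so at least ⌈10/5⌉ = 2 docents are needed.
Kahale and Singh alone can cover everything: Tue-AM→Kahale, Tue-PM→Singh, Wed-AM→Kahale, Wed-PM→Kahale, Thu-AM→Singh, Thu-PM→Kahale, Fri-AM→Singh, Fri-PM→Kahale, Sat-AM→Singh, Sat-PM→Singh.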